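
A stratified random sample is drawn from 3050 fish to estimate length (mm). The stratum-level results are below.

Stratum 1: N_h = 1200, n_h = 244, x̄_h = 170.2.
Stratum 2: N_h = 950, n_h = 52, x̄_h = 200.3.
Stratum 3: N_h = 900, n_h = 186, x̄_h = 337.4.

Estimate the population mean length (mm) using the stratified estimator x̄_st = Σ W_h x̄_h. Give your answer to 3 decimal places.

x̄_st ≈ 228.913

N = Σ N_h = 3050. Stratum weights W_h = N_h/N.
x̄_st = (1200·170.2 + 950·200.3 + 900·337.4) / 3050 = 228.91311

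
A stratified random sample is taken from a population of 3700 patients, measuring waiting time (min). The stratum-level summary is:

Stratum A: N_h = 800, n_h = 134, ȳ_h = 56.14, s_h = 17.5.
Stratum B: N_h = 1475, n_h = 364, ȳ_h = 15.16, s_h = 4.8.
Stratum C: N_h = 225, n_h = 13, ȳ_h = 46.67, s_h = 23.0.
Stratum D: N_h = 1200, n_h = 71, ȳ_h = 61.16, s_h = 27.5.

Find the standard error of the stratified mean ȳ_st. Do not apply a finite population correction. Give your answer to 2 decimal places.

SE(ȳ_st) ≈ 1.18

V̂(ȳ_st) = Σ W_h² s_h²/n_h, with W_h = N_h/N and N = 3700:
  stratum A: (800/3700)²·17.5²/134 = 0.106843
  stratum B: (1475/3700)²·4.8²/364 = 0.0100592
  stratum C: (225/3700)²·23.0²/13 = 0.150478
  stratum D: (1200/3700)²·27.5²/71 = 1.12038
V̂(ȳ_st) = 1.38776
SE(ȳ_st) = √1.38776 = 1.17803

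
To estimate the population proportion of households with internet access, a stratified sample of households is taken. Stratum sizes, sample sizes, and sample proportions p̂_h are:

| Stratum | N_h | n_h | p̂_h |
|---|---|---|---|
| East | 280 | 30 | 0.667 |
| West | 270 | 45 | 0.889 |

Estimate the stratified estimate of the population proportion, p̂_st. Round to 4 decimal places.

N = 550; stratum weights W_h = N_h/N.
p̂_st = Σ W_h p̂_h = (280·0.667 + 270·0.889)/550 = 0.77598

p̂_st ≈ 0.7760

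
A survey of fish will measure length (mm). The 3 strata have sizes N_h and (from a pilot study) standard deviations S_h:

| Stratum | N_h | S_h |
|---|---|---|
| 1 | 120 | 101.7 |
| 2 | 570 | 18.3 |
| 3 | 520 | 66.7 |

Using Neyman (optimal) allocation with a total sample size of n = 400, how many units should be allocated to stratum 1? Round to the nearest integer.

85

Neyman allocation: n_h = n · N_h S_h / Σ N_i S_i, with n = 400.
  stratum 1: N_h·S_h = 120·101.7 = 12204.00
  stratum 2: N_h·S_h = 570·18.3 = 10431.00
  stratum 3: N_h·S_h = 520·66.7 = 34684.00
Σ N_h S_h = 57319.00
n for stratum 1 = 400·12204.00/57319.00 = 85.165 → 85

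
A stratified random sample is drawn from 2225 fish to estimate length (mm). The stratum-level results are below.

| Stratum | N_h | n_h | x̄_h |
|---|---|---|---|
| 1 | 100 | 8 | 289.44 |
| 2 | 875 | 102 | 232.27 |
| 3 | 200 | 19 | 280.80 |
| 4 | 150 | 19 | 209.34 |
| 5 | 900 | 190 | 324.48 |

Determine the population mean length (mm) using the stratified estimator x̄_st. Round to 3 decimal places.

x̄_st ≈ 274.954

N = Σ N_h = 2225. Stratum weights W_h = N_h/N.
x̄_st = (100·289.44 + 875·232.27 + 200·280.80 + 150·209.34 + 900·324.48) / 2225 = 274.95427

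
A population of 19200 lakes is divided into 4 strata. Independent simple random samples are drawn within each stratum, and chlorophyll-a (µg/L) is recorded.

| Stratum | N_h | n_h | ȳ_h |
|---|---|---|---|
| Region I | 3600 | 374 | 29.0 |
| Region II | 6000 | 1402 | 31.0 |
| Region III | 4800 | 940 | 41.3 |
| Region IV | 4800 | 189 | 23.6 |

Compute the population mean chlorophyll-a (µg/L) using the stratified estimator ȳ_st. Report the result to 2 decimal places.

ȳ_st ≈ 31.35

N = Σ N_h = 19200. Stratum weights W_h = N_h/N.
ȳ_st = (3600·29.0 + 6000·31.0 + 4800·41.3 + 4800·23.6) / 19200 = 31.3500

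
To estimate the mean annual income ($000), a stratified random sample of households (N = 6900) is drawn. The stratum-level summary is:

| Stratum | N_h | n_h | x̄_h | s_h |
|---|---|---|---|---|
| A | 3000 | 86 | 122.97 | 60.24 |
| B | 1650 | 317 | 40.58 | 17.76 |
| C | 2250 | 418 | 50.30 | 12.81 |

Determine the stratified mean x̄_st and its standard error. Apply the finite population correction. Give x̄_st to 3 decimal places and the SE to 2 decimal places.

x̄_st ≈ 79.571, SE ≈ 2.80

x̄_st = Σ W_h x̄_h = (3000·122.97 + 1650·40.58 + 2250·50.30)/6900 = 79.57130
V̂(x̄_st) = Σ W_h² (1 − n_h/N_h) s_h²/n_h, with W_h = N_h/N and N = 6900:
  stratum A: (3000/6900)²·(1 − 86/3000)·60.24²/86 = 7.7479
  stratum B: (1650/6900)²·(1 − 317/1650)·17.76²/317 = 0.0459666
  stratum C: (2250/6900)²·(1 − 418/2250)·12.81²/418 = 0.0339885
V̂(x̄_st) = 7.82786
SE(x̄_st) = √7.82786 = 2.79783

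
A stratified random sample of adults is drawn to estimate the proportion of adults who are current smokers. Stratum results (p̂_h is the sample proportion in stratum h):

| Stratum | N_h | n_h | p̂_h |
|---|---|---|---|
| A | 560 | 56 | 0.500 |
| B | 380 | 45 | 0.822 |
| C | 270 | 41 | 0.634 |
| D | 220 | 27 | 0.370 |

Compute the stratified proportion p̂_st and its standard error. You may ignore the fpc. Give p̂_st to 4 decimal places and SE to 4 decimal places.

p̂_st ≈ 0.5909, SE ≈ 0.0368

N = 1430; stratum weights W_h = N_h/N.
p̂_st = Σ W_h p̂_h = (560·0.500 + 380·0.822 + 270·0.634 + 220·0.370)/1430 = 0.59087
V̂(p̂_st) = Σ W_h² p̂_h(1−p̂_h)/(n_h−1):
  stratum A: (560/1430)²·0.500·0.500/55 = 0.000697078
  stratum B: (380/1430)²·0.822·0.178/44 = 0.00023482
  stratum C: (270/1430)²·0.634·0.366/40 = 0.000206807
  stratum D: (220/1430)²·0.370·0.630/26 = 0.000212198
V̂(p̂_st) = 0.0013509; SE = √V̂ = 0.0367546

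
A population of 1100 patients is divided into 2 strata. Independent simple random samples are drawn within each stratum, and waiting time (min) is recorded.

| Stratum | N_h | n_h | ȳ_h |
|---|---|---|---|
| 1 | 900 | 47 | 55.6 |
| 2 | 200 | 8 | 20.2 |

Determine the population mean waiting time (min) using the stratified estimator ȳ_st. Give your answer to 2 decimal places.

ȳ_st ≈ 49.16

N = Σ N_h = 1100. Stratum weights W_h = N_h/N.
ȳ_st = (900·55.6 + 200·20.2) / 1100 = 49.1636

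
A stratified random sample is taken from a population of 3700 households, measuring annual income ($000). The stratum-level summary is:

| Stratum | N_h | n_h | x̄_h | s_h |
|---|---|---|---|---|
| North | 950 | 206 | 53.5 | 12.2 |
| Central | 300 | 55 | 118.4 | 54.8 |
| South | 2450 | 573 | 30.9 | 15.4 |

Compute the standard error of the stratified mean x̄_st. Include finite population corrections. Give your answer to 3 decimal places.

SE(x̄_st) ≈ 0.685

V̂(x̄_st) = Σ W_h² (1 − n_h/N_h) s_h²/n_h, with W_h = N_h/N and N = 3700:
  stratum North: (950/3700)²·(1 − 206/950)·12.2²/206 = 0.0373032
  stratum Central: (300/3700)²·(1 − 55/300)·54.8²/55 = 0.293145
  stratum South: (2450/3700)²·(1 − 573/2450)·15.4²/573 = 0.139032
V̂(x̄_st) = 0.46948
SE(x̄_st) = √0.46948 = 0.685186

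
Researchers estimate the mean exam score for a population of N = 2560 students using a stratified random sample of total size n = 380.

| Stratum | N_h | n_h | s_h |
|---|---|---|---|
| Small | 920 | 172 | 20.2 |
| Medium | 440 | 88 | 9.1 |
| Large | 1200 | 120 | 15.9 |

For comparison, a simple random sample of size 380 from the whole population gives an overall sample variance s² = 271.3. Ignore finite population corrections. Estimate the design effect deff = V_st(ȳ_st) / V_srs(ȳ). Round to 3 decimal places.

V̂(ȳ_st) = Σ W_h² s_h²/n_h, with W_h = N_h/N and N = 2560:
  stratum Small: (920/2560)²·20.2²/172 = 0.306387
  stratum Medium: (440/2560)²·9.1²/88 = 0.0277988
  stratum Large: (1200/2560)²·15.9²/120 = 0.462909
V_st = 0.797094
V_srs = s²/n = 271.3/380 = 0.713947
deff = V_st / V_srs = 0.797094/0.713947 = 1.1165

deff ≈ 1.116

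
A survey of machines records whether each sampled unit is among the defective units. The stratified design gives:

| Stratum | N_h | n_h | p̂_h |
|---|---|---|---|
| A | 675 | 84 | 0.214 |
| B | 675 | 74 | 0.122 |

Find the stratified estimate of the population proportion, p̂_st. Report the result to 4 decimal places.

N = 1350; stratum weights W_h = N_h/N.
p̂_st = Σ W_h p̂_h = (675·0.214 + 675·0.122)/1350 = 0.16800

p̂_st ≈ 0.1680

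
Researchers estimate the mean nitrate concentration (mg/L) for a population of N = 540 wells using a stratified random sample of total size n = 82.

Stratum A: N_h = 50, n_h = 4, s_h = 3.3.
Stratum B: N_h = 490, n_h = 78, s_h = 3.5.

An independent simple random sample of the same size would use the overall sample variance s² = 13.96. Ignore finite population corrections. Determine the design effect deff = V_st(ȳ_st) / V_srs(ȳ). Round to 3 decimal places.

deff ≈ 0.897

V̂(ȳ_st) = Σ W_h² s_h²/n_h, with W_h = N_h/N and N = 540:
  stratum A: (50/540)²·3.3²/4 = 0.023341
  stratum B: (490/540)²·3.5²/78 = 0.129314
V_st = 0.152655
V_srs = s²/n = 13.96/82 = 0.170244
deff = V_st / V_srs = 0.152655/0.170244 = 0.8967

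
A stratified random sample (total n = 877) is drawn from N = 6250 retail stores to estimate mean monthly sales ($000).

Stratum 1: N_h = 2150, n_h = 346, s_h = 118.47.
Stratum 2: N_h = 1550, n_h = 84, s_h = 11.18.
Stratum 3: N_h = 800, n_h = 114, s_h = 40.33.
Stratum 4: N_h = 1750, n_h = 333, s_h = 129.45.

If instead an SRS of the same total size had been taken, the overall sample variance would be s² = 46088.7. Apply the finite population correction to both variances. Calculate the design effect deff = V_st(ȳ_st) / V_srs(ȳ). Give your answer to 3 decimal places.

V̂(ȳ_st) = Σ W_h² (1 − n_h/N_h) s_h²/n_h, with W_h = N_h/N and N = 6250:
  stratum 1: (2150/6250)²·(1 − 346/2150)·118.47²/346 = 4.02769
  stratum 2: (1550/6250)²·(1 − 84/1550)·11.18²/84 = 0.0865585
  stratum 3: (800/6250)²·(1 − 114/800)·40.33²/114 = 0.20045
  stratum 4: (1750/6250)²·(1 − 333/1750)·129.45²/333 = 3.19454
V_st = 7.50923
V_srs = (1 − 877/6250)·46088.7/877 = 45.1785
deff = V_st / V_srs = 7.50923/45.1785 = 0.1662

deff ≈ 0.166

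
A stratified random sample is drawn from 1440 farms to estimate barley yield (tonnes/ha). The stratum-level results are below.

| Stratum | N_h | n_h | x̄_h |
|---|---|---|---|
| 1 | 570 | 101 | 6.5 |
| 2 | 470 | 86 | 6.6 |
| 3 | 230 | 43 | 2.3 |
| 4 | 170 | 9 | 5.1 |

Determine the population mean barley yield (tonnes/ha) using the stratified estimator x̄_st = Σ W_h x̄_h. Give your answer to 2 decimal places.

x̄_st ≈ 5.70

N = Σ N_h = 1440. Stratum weights W_h = N_h/N.
x̄_st = (570·6.5 + 470·6.6 + 230·2.3 + 170·5.1) / 1440 = 5.6965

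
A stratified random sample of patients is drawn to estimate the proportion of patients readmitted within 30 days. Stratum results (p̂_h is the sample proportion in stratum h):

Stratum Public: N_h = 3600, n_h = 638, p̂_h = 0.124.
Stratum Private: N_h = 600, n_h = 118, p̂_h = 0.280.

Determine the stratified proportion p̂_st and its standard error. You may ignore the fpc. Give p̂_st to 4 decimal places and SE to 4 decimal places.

N = 4200; stratum weights W_h = N_h/N.
p̂_st = Σ W_h p̂_h = (3600·0.124 + 600·0.280)/4200 = 0.14629
V̂(p̂_st) = Σ W_h² p̂_h(1−p̂_h)/(n_h−1):
  stratum Public: (3600/4200)²·0.124·0.876/637 = 0.000125283
  stratum Private: (600/4200)²·0.280·0.720/117 = 3.51648e-05
V̂(p̂_st) = 0.000160448; SE = √V̂ = 0.0126668

p̂_st ≈ 0.1463, SE ≈ 0.0127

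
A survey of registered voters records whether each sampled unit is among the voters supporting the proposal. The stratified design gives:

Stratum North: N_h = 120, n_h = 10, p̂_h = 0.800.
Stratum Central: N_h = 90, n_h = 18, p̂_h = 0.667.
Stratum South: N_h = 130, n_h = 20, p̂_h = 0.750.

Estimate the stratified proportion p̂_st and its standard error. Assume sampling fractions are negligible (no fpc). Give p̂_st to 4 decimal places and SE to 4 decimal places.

p̂_st ≈ 0.7457, SE ≈ 0.0676

N = 340; stratum weights W_h = N_h/N.
p̂_st = Σ W_h p̂_h = (120·0.800 + 90·0.667 + 130·0.750)/340 = 0.74568
V̂(p̂_st) = Σ W_h² p̂_h(1−p̂_h)/(n_h−1):
  stratum North: (120/340)²·0.800·0.200/9 = 0.00221453
  stratum Central: (90/340)²·0.667·0.333/17 = 0.000915479
  stratum South: (130/340)²·0.750·0.250/19 = 0.0014427
V̂(p̂_st) = 0.00457271; SE = √V̂ = 0.0676218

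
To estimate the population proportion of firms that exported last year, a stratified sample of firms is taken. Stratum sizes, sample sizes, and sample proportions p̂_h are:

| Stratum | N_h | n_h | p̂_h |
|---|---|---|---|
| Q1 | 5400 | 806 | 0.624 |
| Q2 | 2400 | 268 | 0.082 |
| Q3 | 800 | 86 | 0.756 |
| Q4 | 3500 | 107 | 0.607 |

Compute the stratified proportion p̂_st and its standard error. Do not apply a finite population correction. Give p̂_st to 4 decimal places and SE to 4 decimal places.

N = 12100; stratum weights W_h = N_h/N.
p̂_st = Σ W_h p̂_h = (5400·0.624 + 2400·0.082 + 800·0.756 + 3500·0.607)/12100 = 0.52031
V̂(p̂_st) = Σ W_h² p̂_h(1−p̂_h)/(n_h−1):
  stratum Q1: (5400/12100)²·0.624·0.376/805 = 5.80488e-05
  stratum Q2: (2400/12100)²·0.082·0.918/267 = 1.10917e-05
  stratum Q3: (800/12100)²·0.756·0.244/85 = 9.48641e-06
  stratum Q4: (3500/12100)²·0.607·0.393/106 = 0.000188296
V̂(p̂_st) = 0.000266923; SE = √V̂ = 0.0163378

p̂_st ≈ 0.5203, SE ≈ 0.0163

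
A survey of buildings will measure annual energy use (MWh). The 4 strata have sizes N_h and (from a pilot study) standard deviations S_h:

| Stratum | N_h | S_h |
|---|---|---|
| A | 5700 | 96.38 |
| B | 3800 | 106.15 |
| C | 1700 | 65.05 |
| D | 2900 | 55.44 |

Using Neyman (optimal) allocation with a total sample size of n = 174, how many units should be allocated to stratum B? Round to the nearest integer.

57

Neyman allocation: n_h = n · N_h S_h / Σ N_i S_i, with n = 174.
  stratum A: N_h·S_h = 5700·96.38 = 549366.00
  stratum B: N_h·S_h = 3800·106.15 = 403370.00
  stratum C: N_h·S_h = 1700·65.05 = 110585.00
  stratum D: N_h·S_h = 2900·55.44 = 160776.00
Σ N_h S_h = 1224097.00
n for stratum B = 174·403370.00/1224097.00 = 57.337 → 57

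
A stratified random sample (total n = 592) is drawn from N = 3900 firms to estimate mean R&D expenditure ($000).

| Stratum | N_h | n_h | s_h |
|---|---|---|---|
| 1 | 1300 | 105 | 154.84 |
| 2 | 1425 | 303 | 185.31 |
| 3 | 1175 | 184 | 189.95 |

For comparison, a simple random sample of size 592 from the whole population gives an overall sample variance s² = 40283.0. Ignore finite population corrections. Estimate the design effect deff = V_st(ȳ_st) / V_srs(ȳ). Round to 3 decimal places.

V̂(ȳ_st) = Σ W_h² s_h²/n_h, with W_h = N_h/N and N = 3900:
  stratum 1: (1300/3900)²·154.84²/105 = 25.3708
  stratum 2: (1425/3900)²·185.31²/303 = 15.1306
  stratum 3: (1175/3900)²·189.95²/184 = 17.7995
V_st = 58.3009
V_srs = s²/n = 40283.0/592 = 68.0456
deff = V_st / V_srs = 58.3009/68.0456 = 0.8568

deff ≈ 0.857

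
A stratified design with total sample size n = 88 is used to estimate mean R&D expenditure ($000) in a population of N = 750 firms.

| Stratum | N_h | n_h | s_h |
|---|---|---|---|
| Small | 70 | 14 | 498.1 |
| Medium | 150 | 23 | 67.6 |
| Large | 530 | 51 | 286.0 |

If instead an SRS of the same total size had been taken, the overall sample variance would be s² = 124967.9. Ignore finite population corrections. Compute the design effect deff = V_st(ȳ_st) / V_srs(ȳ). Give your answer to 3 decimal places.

V̂(ȳ_st) = Σ W_h² s_h²/n_h, with W_h = N_h/N and N = 750:
  stratum Small: (70/750)²·498.1²/14 = 154.376
  stratum Medium: (150/750)²·67.6²/23 = 7.94741
  stratum Large: (530/750)²·286.0²/51 = 800.924
V_st = 963.247
V_srs = s²/n = 124967.9/88 = 1420.09
deff = V_st / V_srs = 963.247/1420.09 = 0.6783

deff ≈ 0.678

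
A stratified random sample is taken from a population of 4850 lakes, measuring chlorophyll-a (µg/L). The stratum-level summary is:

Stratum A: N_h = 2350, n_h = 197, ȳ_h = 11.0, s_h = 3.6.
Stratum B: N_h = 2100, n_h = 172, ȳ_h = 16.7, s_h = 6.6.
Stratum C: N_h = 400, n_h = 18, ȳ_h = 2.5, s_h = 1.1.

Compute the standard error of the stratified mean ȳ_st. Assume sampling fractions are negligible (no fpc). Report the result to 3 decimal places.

SE(ȳ_st) ≈ 0.252

V̂(ȳ_st) = Σ W_h² s_h²/n_h, with W_h = N_h/N and N = 4850:
  stratum A: (2350/4850)²·3.6²/197 = 0.0154451
  stratum B: (2100/4850)²·6.6²/172 = 0.0474804
  stratum C: (400/4850)²·1.1²/18 = 0.000457245
V̂(ȳ_st) = 0.0633828
SE(ȳ_st) = √0.0633828 = 0.251759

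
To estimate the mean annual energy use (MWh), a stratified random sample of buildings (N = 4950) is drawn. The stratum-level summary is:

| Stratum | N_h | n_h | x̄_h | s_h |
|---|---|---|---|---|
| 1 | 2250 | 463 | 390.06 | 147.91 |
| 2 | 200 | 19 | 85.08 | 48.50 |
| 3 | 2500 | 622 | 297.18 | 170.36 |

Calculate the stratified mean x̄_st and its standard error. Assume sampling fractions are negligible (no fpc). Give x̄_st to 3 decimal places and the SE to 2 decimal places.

x̄_st = Σ W_h x̄_h = (2250·390.06 + 200·85.08 + 2500·297.18)/4950 = 330.82848
V̂(x̄_st) = Σ W_h² s_h²/n_h, with W_h = N_h/N and N = 4950:
  stratum 1: (2250/4950)²·147.91²/463 = 9.76267
  stratum 2: (200/4950)²·48.50²/19 = 0.202106
  stratum 3: (2500/4950)²·170.36²/622 = 11.9019
V̂(x̄_st) = 21.8666
SE(x̄_st) = √21.8666 = 4.67618

x̄_st ≈ 330.828, SE ≈ 4.68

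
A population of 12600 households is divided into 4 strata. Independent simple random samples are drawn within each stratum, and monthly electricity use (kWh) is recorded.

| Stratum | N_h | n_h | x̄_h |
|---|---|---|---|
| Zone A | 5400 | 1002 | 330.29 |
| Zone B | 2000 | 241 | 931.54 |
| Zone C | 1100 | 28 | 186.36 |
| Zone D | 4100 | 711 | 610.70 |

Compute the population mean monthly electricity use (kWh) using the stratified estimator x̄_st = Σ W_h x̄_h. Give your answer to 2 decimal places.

x̄_st ≈ 504.41

N = Σ N_h = 12600. Stratum weights W_h = N_h/N.
x̄_st = (5400·330.29 + 2000·931.54 + 1100·186.36 + 4100·610.70) / 12600 = 504.4057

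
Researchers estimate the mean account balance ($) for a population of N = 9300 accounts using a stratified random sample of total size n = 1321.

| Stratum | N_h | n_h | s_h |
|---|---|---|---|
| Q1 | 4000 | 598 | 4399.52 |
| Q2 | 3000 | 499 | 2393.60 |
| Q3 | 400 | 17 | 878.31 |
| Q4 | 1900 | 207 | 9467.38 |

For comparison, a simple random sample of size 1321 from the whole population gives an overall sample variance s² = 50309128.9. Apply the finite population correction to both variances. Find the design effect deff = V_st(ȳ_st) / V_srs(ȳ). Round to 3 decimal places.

deff ≈ 0.682

V̂(ȳ_st) = Σ W_h² (1 − n_h/N_h) s_h²/n_h, with W_h = N_h/N and N = 9300:
  stratum Q1: (4000/9300)²·(1 − 598/4000)·4399.52²/598 = 5092.58
  stratum Q2: (3000/9300)²·(1 − 499/3000)·2393.60²/499 = 996.028
  stratum Q3: (400/9300)²·(1 − 17/400)·878.31²/17 = 80.3784
  stratum Q4: (1900/9300)²·(1 − 207/1900)·9467.38²/207 = 16104
V_st = 22273
V_srs = (1 − 1321/9300)·50309128.9/1321 = 32674.5
deff = V_st / V_srs = 22273/32674.5 = 0.6817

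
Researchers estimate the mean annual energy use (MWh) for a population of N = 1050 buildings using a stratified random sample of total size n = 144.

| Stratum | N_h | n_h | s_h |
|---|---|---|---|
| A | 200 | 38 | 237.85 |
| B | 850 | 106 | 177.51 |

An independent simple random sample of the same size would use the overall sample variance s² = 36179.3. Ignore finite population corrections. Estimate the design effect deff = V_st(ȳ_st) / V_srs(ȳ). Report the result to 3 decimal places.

deff ≈ 0.990

V̂(ȳ_st) = Σ W_h² s_h²/n_h, with W_h = N_h/N and N = 1050:
  stratum A: (200/1050)²·237.85²/38 = 54.0137
  stratum B: (850/1050)²·177.51²/106 = 194.805
V_st = 248.818
V_srs = s²/n = 36179.3/144 = 251.245
deff = V_st / V_srs = 248.818/251.245 = 0.9903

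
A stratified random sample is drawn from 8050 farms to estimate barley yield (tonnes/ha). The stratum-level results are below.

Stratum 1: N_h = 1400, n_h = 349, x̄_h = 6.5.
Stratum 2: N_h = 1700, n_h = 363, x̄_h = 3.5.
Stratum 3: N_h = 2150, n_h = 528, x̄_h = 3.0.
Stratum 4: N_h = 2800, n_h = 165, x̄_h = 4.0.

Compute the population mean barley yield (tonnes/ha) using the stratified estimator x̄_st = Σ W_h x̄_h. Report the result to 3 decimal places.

x̄_st ≈ 4.062

N = Σ N_h = 8050. Stratum weights W_h = N_h/N.
x̄_st = (1400·6.5 + 1700·3.5 + 2150·3.0 + 2800·4.0) / 8050 = 4.06211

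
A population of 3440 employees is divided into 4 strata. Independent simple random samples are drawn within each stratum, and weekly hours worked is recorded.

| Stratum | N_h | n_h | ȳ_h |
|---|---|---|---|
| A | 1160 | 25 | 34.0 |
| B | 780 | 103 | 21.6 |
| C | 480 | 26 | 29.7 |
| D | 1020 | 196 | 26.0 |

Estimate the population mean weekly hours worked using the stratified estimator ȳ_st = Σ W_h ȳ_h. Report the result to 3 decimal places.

ȳ_st ≈ 28.216

N = Σ N_h = 3440. Stratum weights W_h = N_h/N.
ȳ_st = (1160·34.0 + 780·21.6 + 480·29.7 + 1020·26.0) / 3440 = 28.21628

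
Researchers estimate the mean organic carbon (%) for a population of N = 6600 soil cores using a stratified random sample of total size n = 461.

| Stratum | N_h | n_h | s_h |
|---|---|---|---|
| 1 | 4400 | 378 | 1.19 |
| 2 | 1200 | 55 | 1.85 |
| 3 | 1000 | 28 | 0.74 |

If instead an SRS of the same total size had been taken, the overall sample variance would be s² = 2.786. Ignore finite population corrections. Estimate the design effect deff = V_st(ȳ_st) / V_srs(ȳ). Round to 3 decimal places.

deff ≈ 0.690

V̂(ȳ_st) = Σ W_h² s_h²/n_h, with W_h = N_h/N and N = 6600:
  stratum 1: (4400/6600)²·1.19²/378 = 0.00166502
  stratum 2: (1200/6600)²·1.85²/55 = 0.0020571
  stratum 3: (1000/6600)²·0.74²/28 = 0.00044897
V_st = 0.00417109
V_srs = s²/n = 2.786/461 = 0.00604338
deff = V_st / V_srs = 0.00417109/0.00604338 = 0.6902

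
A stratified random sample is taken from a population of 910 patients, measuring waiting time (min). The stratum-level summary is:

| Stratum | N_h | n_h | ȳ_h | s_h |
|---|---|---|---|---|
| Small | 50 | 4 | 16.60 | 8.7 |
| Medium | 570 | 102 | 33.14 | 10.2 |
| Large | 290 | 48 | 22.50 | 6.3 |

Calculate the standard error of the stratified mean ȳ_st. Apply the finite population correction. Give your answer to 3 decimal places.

V̂(ȳ_st) = Σ W_h² (1 − n_h/N_h) s_h²/n_h, with W_h = N_h/N and N = 910:
  stratum Small: (50/910)²·(1 − 4/50)·8.7²/4 = 0.0525562
  stratum Medium: (570/910)²·(1 − 102/570)·10.2²/102 = 0.328578
  stratum Large: (290/910)²·(1 − 48/290)·6.3²/48 = 0.0700762
V̂(ȳ_st) = 0.45121
SE(ȳ_st) = √0.45121 = 0.671722

SE(ȳ_st) ≈ 0.672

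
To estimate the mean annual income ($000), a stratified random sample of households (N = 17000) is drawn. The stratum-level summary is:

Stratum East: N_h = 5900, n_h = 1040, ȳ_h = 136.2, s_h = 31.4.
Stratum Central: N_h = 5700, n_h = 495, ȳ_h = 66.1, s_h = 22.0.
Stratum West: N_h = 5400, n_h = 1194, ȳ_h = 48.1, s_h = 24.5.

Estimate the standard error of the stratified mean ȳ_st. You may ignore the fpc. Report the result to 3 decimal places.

V̂(ȳ_st) = Σ W_h² s_h²/n_h, with W_h = N_h/N and N = 17000:
  stratum East: (5900/17000)²·31.4²/1040 = 0.114191
  stratum Central: (5700/17000)²·22.0²/495 = 0.109924
  stratum West: (5400/17000)²·24.5²/1194 = 0.0507245
V̂(ȳ_st) = 0.274839
SE(ȳ_st) = √0.274839 = 0.524251

SE(ȳ_st) ≈ 0.524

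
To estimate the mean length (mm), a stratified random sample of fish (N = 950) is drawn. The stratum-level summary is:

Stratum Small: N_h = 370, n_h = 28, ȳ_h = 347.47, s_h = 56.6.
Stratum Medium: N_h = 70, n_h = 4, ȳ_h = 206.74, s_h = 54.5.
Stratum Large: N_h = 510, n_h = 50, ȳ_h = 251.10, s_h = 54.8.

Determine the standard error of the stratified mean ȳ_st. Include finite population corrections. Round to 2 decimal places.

V̂(ȳ_st) = Σ W_h² (1 − n_h/N_h) s_h²/n_h, with W_h = N_h/N and N = 950:
  stratum Small: (370/950)²·(1 − 28/370)·56.6²/28 = 16.0419
  stratum Medium: (70/950)²·(1 − 4/70)·54.5²/4 = 3.80126
  stratum Large: (510/950)²·(1 − 50/510)·54.8²/50 = 15.6125
V̂(ȳ_st) = 35.4556
SE(ȳ_st) = √35.4556 = 5.95446

SE(ȳ_st) ≈ 5.95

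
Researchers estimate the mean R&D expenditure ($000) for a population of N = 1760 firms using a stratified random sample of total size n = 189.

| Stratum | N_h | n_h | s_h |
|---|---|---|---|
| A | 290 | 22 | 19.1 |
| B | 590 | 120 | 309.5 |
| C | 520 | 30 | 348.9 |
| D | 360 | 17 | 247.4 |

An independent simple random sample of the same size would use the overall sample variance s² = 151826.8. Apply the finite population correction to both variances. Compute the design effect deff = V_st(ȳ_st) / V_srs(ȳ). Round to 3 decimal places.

V̂(ȳ_st) = Σ W_h² (1 − n_h/N_h) s_h²/n_h, with W_h = N_h/N and N = 1760:
  stratum A: (290/1760)²·(1 − 22/290)·19.1²/22 = 0.416056
  stratum B: (590/1760)²·(1 − 120/590)·309.5²/120 = 71.4603
  stratum C: (520/1760)²·(1 − 30/520)·348.9²/30 = 333.776
  stratum D: (360/1760)²·(1 − 17/360)·247.4²/17 = 143.523
V_st = 549.175
V_srs = (1 − 189/1760)·151826.8/189 = 717.051
deff = V_st / V_srs = 549.175/717.051 = 0.7659

deff ≈ 0.766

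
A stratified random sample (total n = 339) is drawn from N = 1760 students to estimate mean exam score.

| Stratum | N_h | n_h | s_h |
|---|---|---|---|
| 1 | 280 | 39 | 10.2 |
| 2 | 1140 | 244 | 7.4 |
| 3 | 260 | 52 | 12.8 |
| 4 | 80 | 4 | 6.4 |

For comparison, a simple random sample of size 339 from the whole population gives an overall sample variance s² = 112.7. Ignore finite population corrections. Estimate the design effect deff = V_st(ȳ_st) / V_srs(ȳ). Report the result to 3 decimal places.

V̂(ȳ_st) = Σ W_h² s_h²/n_h, with W_h = N_h/N and N = 1760:
  stratum 1: (280/1760)²·10.2²/39 = 0.0675191
  stratum 2: (1140/1760)²·7.4²/244 = 0.0941582
  stratum 3: (260/1760)²·12.8²/52 = 0.0687603
  stratum 4: (80/1760)²·6.4²/4 = 0.021157
V_st = 0.251595
V_srs = s²/n = 112.7/339 = 0.332448
deff = V_st / V_srs = 0.251595/0.332448 = 0.7568

deff ≈ 0.757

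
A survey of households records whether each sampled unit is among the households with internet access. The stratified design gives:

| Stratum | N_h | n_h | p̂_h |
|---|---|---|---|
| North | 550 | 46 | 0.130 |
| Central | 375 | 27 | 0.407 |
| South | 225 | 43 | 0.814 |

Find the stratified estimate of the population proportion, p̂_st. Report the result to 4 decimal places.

N = 1150; stratum weights W_h = N_h/N.
p̂_st = Σ W_h p̂_h = (550·0.130 + 375·0.407 + 225·0.814)/1150 = 0.35415

p̂_st ≈ 0.3542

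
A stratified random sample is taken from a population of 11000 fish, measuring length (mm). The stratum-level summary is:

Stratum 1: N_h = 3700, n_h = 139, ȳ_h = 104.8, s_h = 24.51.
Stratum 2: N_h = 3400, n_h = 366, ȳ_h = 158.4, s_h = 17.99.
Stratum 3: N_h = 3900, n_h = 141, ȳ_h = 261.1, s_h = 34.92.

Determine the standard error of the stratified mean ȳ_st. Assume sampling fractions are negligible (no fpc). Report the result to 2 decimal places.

V̂(ȳ_st) = Σ W_h² s_h²/n_h, with W_h = N_h/N and N = 11000:
  stratum 1: (3700/11000)²·24.51²/139 = 0.488979
  stratum 2: (3400/11000)²·17.99²/366 = 0.08448
  stratum 3: (3900/11000)²·34.92²/141 = 1.08711
V̂(ȳ_st) = 1.66057
SE(ȳ_st) = √1.66057 = 1.28863

SE(ȳ_st) ≈ 1.29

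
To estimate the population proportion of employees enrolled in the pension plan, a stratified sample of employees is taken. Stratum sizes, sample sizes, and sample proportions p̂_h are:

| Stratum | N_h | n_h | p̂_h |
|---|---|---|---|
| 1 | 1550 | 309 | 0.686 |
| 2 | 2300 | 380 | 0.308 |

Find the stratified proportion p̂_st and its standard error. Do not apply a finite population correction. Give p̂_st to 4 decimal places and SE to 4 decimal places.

p̂_st ≈ 0.4602, SE ≈ 0.0177

N = 3850; stratum weights W_h = N_h/N.
p̂_st = Σ W_h p̂_h = (1550·0.686 + 2300·0.308)/3850 = 0.46018
V̂(p̂_st) = Σ W_h² p̂_h(1−p̂_h)/(n_h−1):
  stratum 1: (1550/3850)²·0.686·0.314/308 = 0.000113356
  stratum 2: (2300/3850)²·0.308·0.692/379 = 0.000200702
V̂(p̂_st) = 0.000314058; SE = √V̂ = 0.0177217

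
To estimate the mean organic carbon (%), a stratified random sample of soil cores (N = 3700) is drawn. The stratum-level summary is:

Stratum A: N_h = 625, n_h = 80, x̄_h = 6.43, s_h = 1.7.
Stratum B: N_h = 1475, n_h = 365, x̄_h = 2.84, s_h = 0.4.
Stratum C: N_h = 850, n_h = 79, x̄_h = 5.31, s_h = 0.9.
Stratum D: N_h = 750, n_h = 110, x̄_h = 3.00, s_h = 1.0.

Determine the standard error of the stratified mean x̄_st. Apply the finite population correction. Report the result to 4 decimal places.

V̂(x̄_st) = Σ W_h² (1 − n_h/N_h) s_h²/n_h, with W_h = N_h/N and N = 3700:
  stratum A: (625/3700)²·(1 − 80/625)·1.7²/80 = 0.000898837
  stratum B: (1475/3700)²·(1 − 365/1475)·0.4²/365 = 5.2425e-05
  stratum C: (850/3700)²·(1 − 79/850)·0.9²/79 = 0.000490826
  stratum D: (750/3700)²·(1 − 110/750)·1.0²/110 = 0.000318746
V̂(x̄_st) = 0.00176083
SE(x̄_st) = √0.00176083 = 0.0419623

SE(x̄_st) ≈ 0.0420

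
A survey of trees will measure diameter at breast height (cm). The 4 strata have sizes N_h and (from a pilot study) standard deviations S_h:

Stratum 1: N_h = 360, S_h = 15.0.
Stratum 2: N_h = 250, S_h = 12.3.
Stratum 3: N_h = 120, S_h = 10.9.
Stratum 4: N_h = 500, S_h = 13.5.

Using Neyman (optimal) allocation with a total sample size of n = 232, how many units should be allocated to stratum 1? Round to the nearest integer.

Neyman allocation: n_h = n · N_h S_h / Σ N_i S_i, with n = 232.
  stratum 1: N_h·S_h = 360·15.0 = 5400.00
  stratum 2: N_h·S_h = 250·12.3 = 3075.00
  stratum 3: N_h·S_h = 120·10.9 = 1308.00
  stratum 4: N_h·S_h = 500·13.5 = 6750.00
Σ N_h S_h = 16533.00
n for stratum 1 = 232·5400.00/16533.00 = 75.776 → 76

76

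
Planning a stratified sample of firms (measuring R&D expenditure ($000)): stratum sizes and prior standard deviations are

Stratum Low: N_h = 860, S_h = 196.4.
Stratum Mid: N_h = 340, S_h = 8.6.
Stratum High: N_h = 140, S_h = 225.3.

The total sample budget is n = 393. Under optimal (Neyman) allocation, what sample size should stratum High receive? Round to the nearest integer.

61

Neyman allocation: n_h = n · N_h S_h / Σ N_i S_i, with n = 393.
  stratum Low: N_h·S_h = 860·196.4 = 168904.00
  stratum Mid: N_h·S_h = 340·8.6 = 2924.00
  stratum High: N_h·S_h = 140·225.3 = 31542.00
Σ N_h S_h = 203370.00
n for stratum High = 393·31542.00/203370.00 = 60.953 → 61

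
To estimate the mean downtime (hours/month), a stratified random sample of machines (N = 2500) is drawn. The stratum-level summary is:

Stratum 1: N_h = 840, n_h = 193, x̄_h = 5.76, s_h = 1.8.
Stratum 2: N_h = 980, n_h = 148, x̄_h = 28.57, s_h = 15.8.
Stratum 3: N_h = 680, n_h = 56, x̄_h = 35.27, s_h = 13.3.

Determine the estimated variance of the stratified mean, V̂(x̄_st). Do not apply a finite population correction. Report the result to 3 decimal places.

V̂(x̄_st) ≈ 0.495

V̂(x̄_st) = Σ W_h² s_h²/n_h, with W_h = N_h/N and N = 2500:
  stratum 1: (840/2500)²·1.8²/193 = 0.00189525
  stratum 2: (980/2500)²·15.8²/148 = 0.259194
  stratum 3: (680/2500)²·13.3²/56 = 0.233697
V̂(x̄_st) = 0.494786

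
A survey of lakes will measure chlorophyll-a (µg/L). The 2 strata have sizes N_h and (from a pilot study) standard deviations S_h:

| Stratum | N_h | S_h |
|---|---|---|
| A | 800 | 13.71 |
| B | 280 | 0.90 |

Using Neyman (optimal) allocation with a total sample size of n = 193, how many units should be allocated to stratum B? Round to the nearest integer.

4

Neyman allocation: n_h = n · N_h S_h / Σ N_i S_i, with n = 193.
  stratum A: N_h·S_h = 800·13.71 = 10968.00
  stratum B: N_h·S_h = 280·0.90 = 252.00
Σ N_h S_h = 11220.00
n for stratum B = 193·252.00/11220.00 = 4.335 → 4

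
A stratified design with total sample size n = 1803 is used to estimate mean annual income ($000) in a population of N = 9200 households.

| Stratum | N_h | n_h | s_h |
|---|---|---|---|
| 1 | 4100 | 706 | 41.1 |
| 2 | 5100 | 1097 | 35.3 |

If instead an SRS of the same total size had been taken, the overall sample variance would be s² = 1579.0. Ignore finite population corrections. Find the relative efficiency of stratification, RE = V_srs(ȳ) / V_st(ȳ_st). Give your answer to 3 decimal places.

V̂(ȳ_st) = Σ W_h² s_h²/n_h, with W_h = N_h/N and N = 9200:
  stratum 1: (4100/9200)²·41.1²/706 = 0.475194
  stratum 2: (5100/9200)²·35.3²/1097 = 0.349066
V_st = 0.82426
V_srs = s²/n = 1579.0/1803 = 0.875763
Relative efficiency = V_srs / V_st = 0.875763/0.82426 = 1.0625

RE ≈ 1.062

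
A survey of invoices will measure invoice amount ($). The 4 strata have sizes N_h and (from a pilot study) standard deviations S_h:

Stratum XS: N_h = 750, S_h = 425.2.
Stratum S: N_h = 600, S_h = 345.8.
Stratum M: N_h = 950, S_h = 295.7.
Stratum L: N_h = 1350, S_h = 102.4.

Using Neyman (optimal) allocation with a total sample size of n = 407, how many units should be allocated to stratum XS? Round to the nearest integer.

Neyman allocation: n_h = n · N_h S_h / Σ N_i S_i, with n = 407.
  stratum XS: N_h·S_h = 750·425.2 = 318900.00
  stratum S: N_h·S_h = 600·345.8 = 207480.00
  stratum M: N_h·S_h = 950·295.7 = 280915.00
  stratum L: N_h·S_h = 1350·102.4 = 138240.00
Σ N_h S_h = 945535.00
n for stratum XS = 407·318900.00/945535.00 = 137.269 → 137

137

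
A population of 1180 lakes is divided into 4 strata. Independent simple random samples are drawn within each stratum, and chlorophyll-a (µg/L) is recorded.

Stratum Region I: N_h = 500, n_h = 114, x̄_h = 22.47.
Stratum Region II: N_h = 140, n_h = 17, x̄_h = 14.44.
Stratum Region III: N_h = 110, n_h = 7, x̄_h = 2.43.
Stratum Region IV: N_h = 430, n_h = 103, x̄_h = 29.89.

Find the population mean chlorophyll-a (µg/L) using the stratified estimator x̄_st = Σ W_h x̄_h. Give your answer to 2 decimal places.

N = Σ N_h = 1180. Stratum weights W_h = N_h/N.
x̄_st = (500·22.47 + 140·14.44 + 110·2.43 + 430·29.89) / 1180 = 22.3531

x̄_st ≈ 22.35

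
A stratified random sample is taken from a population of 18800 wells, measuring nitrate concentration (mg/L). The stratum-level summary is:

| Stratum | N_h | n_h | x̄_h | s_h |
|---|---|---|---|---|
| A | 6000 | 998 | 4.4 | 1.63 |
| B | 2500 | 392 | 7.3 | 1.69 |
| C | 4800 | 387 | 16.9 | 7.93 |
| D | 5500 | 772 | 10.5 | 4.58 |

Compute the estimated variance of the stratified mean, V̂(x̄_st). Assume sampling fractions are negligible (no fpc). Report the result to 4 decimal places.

V̂(x̄_st) = Σ W_h² s_h²/n_h, with W_h = N_h/N and N = 18800:
  stratum A: (6000/18800)²·1.63²/998 = 0.000271164
  stratum B: (2500/18800)²·1.69²/392 = 0.00012884
  stratum C: (4800/18800)²·7.93²/387 = 0.0105926
  stratum D: (5500/18800)²·4.58²/772 = 0.00232554
V̂(x̄_st) = 0.0133181

V̂(x̄_st) ≈ 0.0133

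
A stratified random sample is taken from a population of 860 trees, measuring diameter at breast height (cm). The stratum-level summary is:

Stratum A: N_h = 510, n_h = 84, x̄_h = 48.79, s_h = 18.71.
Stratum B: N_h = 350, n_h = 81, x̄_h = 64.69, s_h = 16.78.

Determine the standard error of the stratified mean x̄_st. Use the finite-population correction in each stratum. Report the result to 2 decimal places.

V̂(x̄_st) = Σ W_h² (1 − n_h/N_h) s_h²/n_h, with W_h = N_h/N and N = 860:
  stratum A: (510/860)²·(1 − 84/510)·18.71²/84 = 1.2242
  stratum B: (350/860)²·(1 − 81/350)·16.78²/81 = 0.442509
V̂(x̄_st) = 1.66671
SE(x̄_st) = √1.66671 = 1.29101

SE(x̄_st) ≈ 1.29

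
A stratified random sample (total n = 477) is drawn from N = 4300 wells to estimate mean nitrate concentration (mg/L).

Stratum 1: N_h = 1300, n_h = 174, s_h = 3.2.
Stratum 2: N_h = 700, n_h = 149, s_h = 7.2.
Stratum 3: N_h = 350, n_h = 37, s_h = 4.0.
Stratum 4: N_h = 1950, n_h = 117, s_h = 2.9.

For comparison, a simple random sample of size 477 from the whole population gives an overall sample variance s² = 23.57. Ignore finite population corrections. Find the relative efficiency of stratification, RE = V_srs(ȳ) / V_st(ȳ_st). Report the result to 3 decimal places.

V̂(ȳ_st) = Σ W_h² s_h²/n_h, with W_h = N_h/N and N = 4300:
  stratum 1: (1300/4300)²·3.2²/174 = 0.00537899
  stratum 2: (700/4300)²·7.2²/149 = 0.00922015
  stratum 3: (350/4300)²·4.0²/37 = 0.00286495
  stratum 4: (1950/4300)²·2.9²/117 = 0.0147823
V_st = 0.0322464
V_srs = s²/n = 23.57/477 = 0.049413
Relative efficiency = V_srs / V_st = 0.049413/0.0322464 = 1.5324

RE ≈ 1.532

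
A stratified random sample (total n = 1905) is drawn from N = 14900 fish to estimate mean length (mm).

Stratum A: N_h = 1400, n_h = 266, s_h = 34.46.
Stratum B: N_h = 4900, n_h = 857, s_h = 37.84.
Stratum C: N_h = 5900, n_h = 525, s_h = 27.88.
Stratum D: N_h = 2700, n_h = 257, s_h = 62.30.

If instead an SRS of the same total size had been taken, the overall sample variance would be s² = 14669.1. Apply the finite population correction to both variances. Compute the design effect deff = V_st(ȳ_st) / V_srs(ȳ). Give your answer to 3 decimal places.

V̂(ȳ_st) = Σ W_h² (1 − n_h/N_h) s_h²/n_h, with W_h = N_h/N and N = 14900:
  stratum A: (1400/14900)²·(1 − 266/1400)·34.46²/266 = 0.031924
  stratum B: (4900/14900)²·(1 − 857/4900)·37.84²/857 = 0.14909
  stratum C: (5900/14900)²·(1 − 525/5900)·27.88²/525 = 0.211487
  stratum D: (2700/14900)²·(1 − 257/2700)·62.30²/257 = 0.448702
V_st = 0.841203
V_srs = (1 − 1905/14900)·14669.1/1905 = 6.71581
deff = V_st / V_srs = 0.841203/6.71581 = 0.1253

deff ≈ 0.125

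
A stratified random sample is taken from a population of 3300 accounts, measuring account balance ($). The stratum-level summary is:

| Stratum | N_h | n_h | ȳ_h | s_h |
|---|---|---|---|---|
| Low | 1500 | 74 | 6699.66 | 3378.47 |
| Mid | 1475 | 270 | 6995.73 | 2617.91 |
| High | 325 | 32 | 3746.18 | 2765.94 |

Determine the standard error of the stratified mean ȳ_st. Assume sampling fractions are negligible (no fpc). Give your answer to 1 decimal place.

V̂(ȳ_st) = Σ W_h² s_h²/n_h, with W_h = N_h/N and N = 3300:
  stratum Low: (1500/3300)²·3378.47²/74 = 31868.6
  stratum Mid: (1475/3300)²·2617.91²/270 = 5071.1
  stratum High: (325/3300)²·2765.94²/32 = 2318.86
V̂(ȳ_st) = 39258.6
SE(ȳ_st) = √39258.6 = 198.138

SE(ȳ_st) ≈ 198.1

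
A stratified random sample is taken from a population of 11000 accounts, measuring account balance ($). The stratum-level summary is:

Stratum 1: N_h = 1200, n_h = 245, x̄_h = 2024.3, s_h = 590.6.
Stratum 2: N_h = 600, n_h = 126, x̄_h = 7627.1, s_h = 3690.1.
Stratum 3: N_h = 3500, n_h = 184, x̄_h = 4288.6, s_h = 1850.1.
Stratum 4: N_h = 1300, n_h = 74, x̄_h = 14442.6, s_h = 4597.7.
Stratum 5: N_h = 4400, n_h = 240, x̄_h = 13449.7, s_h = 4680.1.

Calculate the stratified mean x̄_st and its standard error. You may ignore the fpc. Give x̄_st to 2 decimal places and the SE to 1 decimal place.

x̄_st = Σ W_h x̄_h = (1200·2024.3 + 600·7627.1 + 3500·4288.6 + 1300·14442.6 + 4400·13449.7)/11000 = 9088.14364
V̂(x̄_st) = Σ W_h² s_h²/n_h, with W_h = N_h/N and N = 11000:
  stratum 1: (1200/11000)²·590.6²/245 = 16.9433
  stratum 2: (600/11000)²·3690.1²/126 = 321.531
  stratum 3: (3500/11000)²·1850.1²/184 = 1883.32
  stratum 4: (1300/11000)²·4597.7²/74 = 3989.8
  stratum 5: (4400/11000)²·4680.1²/240 = 14602.2
V̂(x̄_st) = 20813.8
SE(x̄_st) = √20813.8 = 144.27

x̄_st ≈ 9088.14, SE ≈ 144.3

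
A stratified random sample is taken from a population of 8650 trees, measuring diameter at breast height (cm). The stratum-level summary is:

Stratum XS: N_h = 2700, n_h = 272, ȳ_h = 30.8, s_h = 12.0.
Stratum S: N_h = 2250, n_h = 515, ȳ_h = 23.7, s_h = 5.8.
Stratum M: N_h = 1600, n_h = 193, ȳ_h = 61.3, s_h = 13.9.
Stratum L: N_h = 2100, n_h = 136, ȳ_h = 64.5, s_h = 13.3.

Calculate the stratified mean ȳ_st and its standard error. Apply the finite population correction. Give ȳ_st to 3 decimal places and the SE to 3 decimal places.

ȳ_st ≈ 42.776, SE ≈ 0.389

ȳ_st = Σ W_h ȳ_h = (2700·30.8 + 2250·23.7 + 1600·61.3 + 2100·64.5)/8650 = 42.77630
V̂(ȳ_st) = Σ W_h² (1 − n_h/N_h) s_h²/n_h, with W_h = N_h/N and N = 8650:
  stratum XS: (2700/8650)²·(1 − 272/2700)·12.0²/272 = 0.0463846
  stratum S: (2250/8650)²·(1 − 515/2250)·5.8²/515 = 0.00340799
  stratum M: (1600/8650)²·(1 − 193/1600)·13.9²/193 = 0.0301199
  stratum L: (2100/8650)²·(1 − 136/2100)·13.3²/136 = 0.0716957
V̂(ȳ_st) = 0.151608
SE(ȳ_st) = √0.151608 = 0.389369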